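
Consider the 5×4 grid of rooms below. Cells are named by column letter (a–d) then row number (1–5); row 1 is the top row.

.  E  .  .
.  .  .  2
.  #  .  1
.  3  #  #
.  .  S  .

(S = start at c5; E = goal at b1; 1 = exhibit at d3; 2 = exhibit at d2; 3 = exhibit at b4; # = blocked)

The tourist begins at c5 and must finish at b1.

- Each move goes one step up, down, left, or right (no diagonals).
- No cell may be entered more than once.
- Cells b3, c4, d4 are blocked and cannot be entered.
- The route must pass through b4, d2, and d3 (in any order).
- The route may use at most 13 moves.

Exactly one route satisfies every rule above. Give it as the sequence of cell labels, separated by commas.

c5, b5, b4, a4, a3, a2, b2, c2, c3, d3, d2, d1, c1, b1

The 13-move cap with required stops at b4, d2, d3 leaves no slack for detours.
Route from c5: left 1 to b5, up 1 to b4, left 1 to a4, up 2 to a2, right 2 to c2, down 1 to c3, right 1 to d3, up 2 to d1, left 2 to b1 — 13 moves in all.
Check: all required cells visited; 13 ≤ 13 moves.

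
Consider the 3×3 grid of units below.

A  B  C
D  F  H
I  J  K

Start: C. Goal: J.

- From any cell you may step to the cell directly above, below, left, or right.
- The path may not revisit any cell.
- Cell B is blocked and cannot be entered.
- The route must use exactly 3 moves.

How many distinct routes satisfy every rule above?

Need simple routes of exactly 3 moves from C to J (Manhattan distance 3, so 0 moves are spent on a detour and 0 undoing it).
Enumerating: C H K J | C H F J.
That gives 2 routes.

2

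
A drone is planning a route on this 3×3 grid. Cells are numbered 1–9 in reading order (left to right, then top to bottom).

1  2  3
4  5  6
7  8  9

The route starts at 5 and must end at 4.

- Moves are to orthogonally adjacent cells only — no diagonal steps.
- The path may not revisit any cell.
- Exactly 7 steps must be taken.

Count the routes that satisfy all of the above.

Need simple routes of exactly 7 moves from 5 to 4 (Manhattan distance 1, so 3 moves are spent on a detour and 3 undoing it).
Enumerating: 5 2 3 6 9 8 7 4 | 5 8 9 6 3 2 1 4.
That gives 2 routes.

2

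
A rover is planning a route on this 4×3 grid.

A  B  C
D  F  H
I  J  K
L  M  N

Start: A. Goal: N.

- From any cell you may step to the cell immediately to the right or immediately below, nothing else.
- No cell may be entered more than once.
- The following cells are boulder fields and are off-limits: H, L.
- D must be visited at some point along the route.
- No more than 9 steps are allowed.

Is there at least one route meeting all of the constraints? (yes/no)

One route that works: A → D → I → J → M → N.

yes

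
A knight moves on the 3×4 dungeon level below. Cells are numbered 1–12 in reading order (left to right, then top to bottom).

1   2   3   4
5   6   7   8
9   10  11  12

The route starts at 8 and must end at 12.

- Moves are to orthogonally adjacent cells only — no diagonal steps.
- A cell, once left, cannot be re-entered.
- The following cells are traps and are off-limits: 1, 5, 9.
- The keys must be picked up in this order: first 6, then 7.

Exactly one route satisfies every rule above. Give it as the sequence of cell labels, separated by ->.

The waypoints must appear in the order 6, 7, with no cell reused.
Route from 8: up to 4, 2× left (reaching 2), down to 6, right to 7, down to 11, right to 12 — 7 moves in all.
Check: order respected (6 at step 4, 7 at step 5).

8 -> 4 -> 3 -> 2 -> 6 -> 7 -> 11 -> 12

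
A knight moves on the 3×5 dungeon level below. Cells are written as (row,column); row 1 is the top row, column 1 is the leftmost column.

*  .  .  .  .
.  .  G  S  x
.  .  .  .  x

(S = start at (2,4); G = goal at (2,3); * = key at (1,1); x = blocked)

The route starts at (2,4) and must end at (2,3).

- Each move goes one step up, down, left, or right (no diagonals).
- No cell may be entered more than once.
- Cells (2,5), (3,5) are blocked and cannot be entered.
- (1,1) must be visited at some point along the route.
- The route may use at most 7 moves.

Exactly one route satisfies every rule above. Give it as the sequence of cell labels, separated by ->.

(2,4) -> (1,4) -> (1,3) -> (1,2) -> (1,1) -> (2,1) -> (2,2) -> (2,3)

Any route must reach (1,1) and still end at (2,3) within 7 moves, so the order of the required stops is forced.
Route from (2,4): up 1 to (1,4), left 3 to (1,1), down 1 to (2,1), right 2 to (2,3) — 7 moves in all.
Check: all required cells visited; 7 ≤ 7 moves.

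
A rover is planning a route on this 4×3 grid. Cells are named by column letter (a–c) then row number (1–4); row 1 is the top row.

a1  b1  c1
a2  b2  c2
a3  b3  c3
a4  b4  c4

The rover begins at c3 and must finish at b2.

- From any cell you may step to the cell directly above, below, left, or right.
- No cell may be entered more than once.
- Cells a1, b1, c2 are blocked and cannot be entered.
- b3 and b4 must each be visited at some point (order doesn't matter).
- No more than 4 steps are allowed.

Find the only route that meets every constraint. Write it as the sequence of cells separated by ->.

c3 -> c4 -> b4 -> b3 -> b2

Any route must reach b3 and b4 and still end at b2 within 4 moves, so the order of the required stops is forced.
Route from c3: down 1 to c4, left 1 to b4, up 2 to b2 — 4 moves in all.
Check: all required cells visited; 4 ≤ 4 moves.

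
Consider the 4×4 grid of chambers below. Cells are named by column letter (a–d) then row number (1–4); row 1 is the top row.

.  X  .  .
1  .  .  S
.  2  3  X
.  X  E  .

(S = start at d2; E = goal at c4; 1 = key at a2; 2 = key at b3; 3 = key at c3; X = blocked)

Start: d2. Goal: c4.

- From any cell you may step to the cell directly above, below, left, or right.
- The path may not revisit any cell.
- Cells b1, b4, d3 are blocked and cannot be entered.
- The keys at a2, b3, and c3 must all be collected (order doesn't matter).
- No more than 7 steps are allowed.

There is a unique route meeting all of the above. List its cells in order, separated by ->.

d2 -> c2 -> b2 -> a2 -> a3 -> b3 -> c3 -> c4

The budget equals the shortest possible length, so every move has to be on a shortest route through the required cells.
Route from d2: 3× left (reaching a2), down to a3, 2× right (reaching c3), down to c4 — 7 moves in all.
Check: all required cells visited; 7 ≤ 7 moves.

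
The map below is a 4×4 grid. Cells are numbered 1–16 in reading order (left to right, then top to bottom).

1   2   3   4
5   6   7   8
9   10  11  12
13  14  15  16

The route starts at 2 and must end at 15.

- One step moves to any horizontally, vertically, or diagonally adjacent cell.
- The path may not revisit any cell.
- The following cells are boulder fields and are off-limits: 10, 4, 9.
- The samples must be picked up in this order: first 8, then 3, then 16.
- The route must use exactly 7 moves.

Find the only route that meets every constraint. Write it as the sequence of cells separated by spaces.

The waypoints must appear in the order 8, 3, 16, with no cell reused.
Route from 2: down-right 1 to 7, right 1 to 8, up-left 1 to 3, down-left 1 to 6, down-right 2 to 16, left 1 to 15 — 7 moves in all.
Check: order respected (8 at step 2, 3 at step 3, 16 at step 6); 7 moves as required.

2 7 8 3 6 11 16 15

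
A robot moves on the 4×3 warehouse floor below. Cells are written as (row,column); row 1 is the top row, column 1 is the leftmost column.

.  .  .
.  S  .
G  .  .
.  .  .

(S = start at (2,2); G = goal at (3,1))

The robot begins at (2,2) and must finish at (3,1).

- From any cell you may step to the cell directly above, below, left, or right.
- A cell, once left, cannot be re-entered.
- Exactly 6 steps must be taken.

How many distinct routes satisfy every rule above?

6

Need simple routes of exactly 6 moves from (2,2) to (3,1) (Manhattan distance 2, so 2 moves are spent on a detour and 2 undoing it).
Enumerating: (2,2) (1,2) (1,3) (2,3) (3,3) (3,2) (3,1) | (2,2) (3,2) (3,3) (4,3) (4,2) (4,1) (3,1) | (2,2) (2,3) (1,3) (1,2) (1,1) (2,1) (3,1) | (2,2) (2,3) (3,3) (4,3) (4,2) (3,2) (3,1) | (2,2) (2,3) (3,3) (4,3) (4,2) (4,1) (3,1) | (2,2) (2,3) (3,3) (3,2) (4,2) (4,1) (3,1).
That gives 6 routes.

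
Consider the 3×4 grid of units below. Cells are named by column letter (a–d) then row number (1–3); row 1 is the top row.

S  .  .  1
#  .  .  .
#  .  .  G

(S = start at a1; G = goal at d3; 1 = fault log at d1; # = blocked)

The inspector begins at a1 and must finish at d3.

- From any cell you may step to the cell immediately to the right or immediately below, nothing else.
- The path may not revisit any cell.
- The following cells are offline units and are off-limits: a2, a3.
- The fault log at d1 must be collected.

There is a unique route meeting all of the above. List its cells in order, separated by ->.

a1 -> b1 -> c1 -> d1 -> d2 -> d3

Moves only go right or down, so the column and row indices never decrease.
Route from a1: 3× right (reaching d1), 2× down (reaching d3) — 5 moves in all.
Check: all required cells visited.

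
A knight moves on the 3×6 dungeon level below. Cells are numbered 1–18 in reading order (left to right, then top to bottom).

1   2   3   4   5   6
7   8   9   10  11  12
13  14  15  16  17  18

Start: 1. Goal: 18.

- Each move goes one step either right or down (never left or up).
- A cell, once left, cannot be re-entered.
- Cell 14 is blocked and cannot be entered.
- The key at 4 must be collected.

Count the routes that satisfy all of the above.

A right/down-only route from 1 to 18 makes exactly 2 down-moves and 5 right-moves in some order.
With no other constraints that would be C(7,2) = 21 routes.
Split at 4 and multiply the segment counts (each segment already excludes blocked cells): 1→4: 1; 4→18: 6; product = 6.
That gives 6 routes.

6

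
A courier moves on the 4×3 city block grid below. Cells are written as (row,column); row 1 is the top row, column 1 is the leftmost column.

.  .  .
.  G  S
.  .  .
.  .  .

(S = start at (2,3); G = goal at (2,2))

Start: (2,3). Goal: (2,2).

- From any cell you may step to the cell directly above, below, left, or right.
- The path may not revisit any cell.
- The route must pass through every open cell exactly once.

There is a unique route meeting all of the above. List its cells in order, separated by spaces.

(2,3) (1,3) (1,2) (1,1) (2,1) (3,1) (4,1) (4,2) (4,3) (3,3) (3,2) (2,2)

Need to visit all 12 open cells exactly once, starting at (2,3) and ending at (2,2).
Cell (1,3) has only two open neighbours ((2,3) and (1,2)), so the path must pass straight through it: one of those is the cell it's entered from and the other is where it exits.
Route from (2,3): up 1 to (1,3), left 2 to (1,1), down 3 to (4,1), right 2 to (4,3), up 1 to (3,3), left 1 to (3,2), up 1 to (2,2) — 11 moves in all.
Check: all 12 open cells covered.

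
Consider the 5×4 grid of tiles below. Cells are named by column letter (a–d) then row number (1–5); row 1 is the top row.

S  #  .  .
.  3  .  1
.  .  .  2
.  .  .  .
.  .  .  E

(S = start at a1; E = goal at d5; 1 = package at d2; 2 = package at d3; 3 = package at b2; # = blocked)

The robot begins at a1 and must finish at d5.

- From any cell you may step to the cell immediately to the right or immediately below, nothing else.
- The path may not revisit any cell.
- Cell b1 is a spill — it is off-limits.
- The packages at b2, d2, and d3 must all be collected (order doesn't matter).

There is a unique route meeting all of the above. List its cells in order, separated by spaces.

a1 a2 b2 c2 d2 d3 d4 d5

Moves only go right or down, so the column and row indices never decrease.
Route from a1: down 1 to a2, right 3 to d2, down 3 to d5 — 7 moves in all.
Check: all required cells visited.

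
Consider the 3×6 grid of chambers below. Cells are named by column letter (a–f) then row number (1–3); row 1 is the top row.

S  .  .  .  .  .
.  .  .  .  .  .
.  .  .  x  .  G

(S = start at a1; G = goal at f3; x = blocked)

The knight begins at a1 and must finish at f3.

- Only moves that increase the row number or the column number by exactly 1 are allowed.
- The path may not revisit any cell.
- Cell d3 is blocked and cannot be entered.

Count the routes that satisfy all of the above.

11

A right/down-only route from a1 to f3 makes exactly 2 down-moves and 5 right-moves in some order.
With no other constraints that would be C(7,2) = 21 routes.
Subtract routes through each blocked cell (inclusion–exclusion for overlaps): − through d3: 10 → 11.
That gives 11 routes.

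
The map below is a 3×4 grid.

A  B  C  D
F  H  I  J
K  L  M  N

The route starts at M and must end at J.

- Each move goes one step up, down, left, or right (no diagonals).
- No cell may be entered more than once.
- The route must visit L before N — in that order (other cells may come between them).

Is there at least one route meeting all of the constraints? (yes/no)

no

Even ignoring the required order, no revisit-free route from M to J manages to pass through all of L and N: branching out from M, every path either misses one of them or, having collected them, can no longer reach J without re-entering a cell.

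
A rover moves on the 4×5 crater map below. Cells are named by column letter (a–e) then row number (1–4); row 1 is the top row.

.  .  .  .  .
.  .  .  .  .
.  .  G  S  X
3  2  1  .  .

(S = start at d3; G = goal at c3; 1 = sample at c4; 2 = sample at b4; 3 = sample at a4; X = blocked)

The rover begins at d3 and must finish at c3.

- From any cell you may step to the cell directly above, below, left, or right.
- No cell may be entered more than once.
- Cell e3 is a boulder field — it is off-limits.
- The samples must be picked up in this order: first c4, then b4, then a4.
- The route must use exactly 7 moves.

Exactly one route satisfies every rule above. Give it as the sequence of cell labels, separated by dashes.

d3 - d4 - c4 - b4 - a4 - a3 - b3 - c3

The waypoints must appear in the order c4, b4, a4, with no cell reused.
Route from d3: down 1 to d4, left 3 to a4, up 1 to a3, right 2 to c3 — 7 moves in all.
Check: order respected (1 at step 2, 2 at step 3, 3 at step 4); 7 moves as required.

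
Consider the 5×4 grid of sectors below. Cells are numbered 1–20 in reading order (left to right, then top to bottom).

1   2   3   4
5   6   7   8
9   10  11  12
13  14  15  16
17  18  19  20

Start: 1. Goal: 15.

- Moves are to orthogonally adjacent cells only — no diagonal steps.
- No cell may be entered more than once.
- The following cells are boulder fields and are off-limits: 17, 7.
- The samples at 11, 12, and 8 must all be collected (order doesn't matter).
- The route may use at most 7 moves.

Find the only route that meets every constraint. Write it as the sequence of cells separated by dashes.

1 - 2 - 3 - 4 - 8 - 12 - 11 - 15

The 7-move cap with required stops at 11, 12, 8 leaves no slack for detours.
Route from 1: 3× right (reaching 4), 2× down (reaching 12), left to 11, down to 15 — 7 moves in all.
Check: all required cells visited; 7 ≤ 7 moves.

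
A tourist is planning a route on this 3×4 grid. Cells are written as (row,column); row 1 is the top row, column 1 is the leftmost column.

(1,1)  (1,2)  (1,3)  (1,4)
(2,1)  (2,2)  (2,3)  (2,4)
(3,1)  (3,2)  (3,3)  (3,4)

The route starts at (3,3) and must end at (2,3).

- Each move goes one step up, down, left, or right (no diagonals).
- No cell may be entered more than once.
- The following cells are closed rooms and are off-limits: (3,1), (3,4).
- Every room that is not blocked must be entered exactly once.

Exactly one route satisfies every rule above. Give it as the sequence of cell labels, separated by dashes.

(3,3) - (3,2) - (2,2) - (2,1) - (1,1) - (1,2) - (1,3) - (1,4) - (2,4) - (2,3)

Need to visit all 10 open cells exactly once, starting at (3,3) and ending at (2,3).
Route from (3,3): left to (3,2), up to (2,2), left to (2,1), up to (1,1), 3× right (reaching (1,4)), down to (2,4), left to (2,3) — 9 moves in all.
Check: all 10 open cells covered.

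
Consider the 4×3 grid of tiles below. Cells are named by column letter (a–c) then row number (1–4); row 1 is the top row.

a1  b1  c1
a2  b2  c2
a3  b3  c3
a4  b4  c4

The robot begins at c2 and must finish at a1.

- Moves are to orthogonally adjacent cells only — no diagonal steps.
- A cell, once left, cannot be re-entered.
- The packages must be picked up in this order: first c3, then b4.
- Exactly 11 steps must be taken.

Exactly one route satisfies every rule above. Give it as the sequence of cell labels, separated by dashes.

The waypoints must appear in the order c3, b4, with no cell reused.
Route from c2: up 1 to c1, left 1 to b1, down 2 to b3, right 1 to c3, down 1 to c4, left 2 to a4, up 3 to a1 — 11 moves in all.
Check: order respected (c3 at step 5, b4 at step 7); 11 moves as required.

c2 - c1 - b1 - b2 - b3 - c3 - c4 - b4 - a4 - a3 - a2 - a1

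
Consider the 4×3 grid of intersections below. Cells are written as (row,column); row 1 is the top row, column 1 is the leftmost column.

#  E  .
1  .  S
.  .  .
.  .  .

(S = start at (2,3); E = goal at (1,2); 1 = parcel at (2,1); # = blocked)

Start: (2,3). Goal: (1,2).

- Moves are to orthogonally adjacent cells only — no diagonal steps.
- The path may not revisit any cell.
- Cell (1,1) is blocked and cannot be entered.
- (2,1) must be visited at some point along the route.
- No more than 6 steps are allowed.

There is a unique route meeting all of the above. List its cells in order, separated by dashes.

The 6-move cap with required stops at (2,1) leaves no slack for detours.
Route from (2,3): down 1 to (3,3), left 2 to (3,1), up 1 to (2,1), right 1 to (2,2), up 1 to (1,2) — 6 moves in all.
Check: all required cells visited; 6 ≤ 6 moves.

(2,3) - (3,3) - (3,2) - (3,1) - (2,1) - (2,2) - (1,2)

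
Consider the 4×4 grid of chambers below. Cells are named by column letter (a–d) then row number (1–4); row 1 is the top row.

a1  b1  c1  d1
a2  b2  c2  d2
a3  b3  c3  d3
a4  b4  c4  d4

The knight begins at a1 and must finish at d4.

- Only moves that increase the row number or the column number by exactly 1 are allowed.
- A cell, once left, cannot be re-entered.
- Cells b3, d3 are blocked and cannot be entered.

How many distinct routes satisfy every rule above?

4

A right/down-only route from a1 to d4 makes exactly 3 down-moves and 3 right-moves in some order.
With no other constraints that would be C(6,3) = 20 routes.
Subtract routes through each blocked cell (inclusion–exclusion for overlaps): − through b3: 9 − through d3: 10 + through b3&d3: 3 → 4.
That gives 4 routes.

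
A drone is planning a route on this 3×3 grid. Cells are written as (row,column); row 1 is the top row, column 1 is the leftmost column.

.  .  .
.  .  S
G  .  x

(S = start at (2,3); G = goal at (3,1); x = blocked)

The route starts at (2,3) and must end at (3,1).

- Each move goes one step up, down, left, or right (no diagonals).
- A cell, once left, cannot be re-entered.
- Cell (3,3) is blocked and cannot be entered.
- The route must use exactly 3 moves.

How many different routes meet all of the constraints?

2

Need simple routes of exactly 3 moves from (2,3) to (3,1) (Manhattan distance 3, so 0 moves are spent on a detour and 0 undoing it).
Enumerating: (2,3) (2,2) (3,2) (3,1) | (2,3) (2,2) (2,1) (3,1).
That gives 2 routes.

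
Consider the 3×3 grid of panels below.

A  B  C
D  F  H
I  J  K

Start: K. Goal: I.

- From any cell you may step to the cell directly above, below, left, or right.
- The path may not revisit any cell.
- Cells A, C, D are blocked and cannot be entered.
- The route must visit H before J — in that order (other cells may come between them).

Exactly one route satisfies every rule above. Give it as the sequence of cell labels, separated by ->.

The waypoints must appear in the order H, J, with no cell reused.
Route from K: up to H, left to F, down to J, left to I — 4 moves in all.
Check: order respected (H at step 1, J at step 3).

K -> H -> F -> J -> I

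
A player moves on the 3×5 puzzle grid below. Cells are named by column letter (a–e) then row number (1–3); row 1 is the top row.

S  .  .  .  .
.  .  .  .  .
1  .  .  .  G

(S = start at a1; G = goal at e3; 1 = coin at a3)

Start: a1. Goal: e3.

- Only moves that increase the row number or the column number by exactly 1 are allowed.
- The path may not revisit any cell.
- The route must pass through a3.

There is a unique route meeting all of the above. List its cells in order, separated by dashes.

a1 - a2 - a3 - b3 - c3 - d3 - e3

Moves only go right or down, so the column and row indices never decrease.
Route from a1: down 2 to a3, right 4 to e3 — 6 moves in all.
Check: all required cells visited.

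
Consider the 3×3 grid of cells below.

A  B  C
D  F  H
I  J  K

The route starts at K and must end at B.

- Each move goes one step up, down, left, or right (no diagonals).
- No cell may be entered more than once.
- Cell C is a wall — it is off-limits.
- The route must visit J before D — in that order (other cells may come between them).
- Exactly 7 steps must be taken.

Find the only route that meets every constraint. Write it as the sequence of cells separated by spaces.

K H F J I D A B

The waypoints must appear in the order J, D, with no cell reused.
Route from K: up 1 to H, left 1 to F, down 1 to J, left 1 to I, up 2 to A, right 1 to B — 7 moves in all.
Check: order respected (J at step 3, D at step 5); 7 moves as required.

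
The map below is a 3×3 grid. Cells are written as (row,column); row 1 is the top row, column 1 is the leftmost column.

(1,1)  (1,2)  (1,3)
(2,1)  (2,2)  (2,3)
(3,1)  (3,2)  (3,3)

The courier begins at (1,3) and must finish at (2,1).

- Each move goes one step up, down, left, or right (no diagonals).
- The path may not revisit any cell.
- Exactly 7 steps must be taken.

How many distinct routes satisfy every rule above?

2

Need simple routes of exactly 7 moves from (1,3) to (2,1) (Manhattan distance 3, so 2 moves are spent on a detour and 2 undoing it).
Enumerating: (1,3) (2,3) (3,3) (3,2) (2,2) (1,2) (1,1) (2,1) | (1,3) (1,2) (2,2) (2,3) (3,3) (3,2) (3,1) (2,1).
That gives 2 routes.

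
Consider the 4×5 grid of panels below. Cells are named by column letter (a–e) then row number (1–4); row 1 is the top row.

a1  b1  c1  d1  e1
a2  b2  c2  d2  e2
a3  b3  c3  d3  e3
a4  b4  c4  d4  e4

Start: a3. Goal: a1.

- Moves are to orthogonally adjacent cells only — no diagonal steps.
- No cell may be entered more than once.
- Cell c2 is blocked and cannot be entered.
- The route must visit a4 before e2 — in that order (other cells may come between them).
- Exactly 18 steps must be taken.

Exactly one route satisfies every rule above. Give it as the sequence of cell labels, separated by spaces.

a3 a4 b4 b3 c3 c4 d4 e4 e3 d3 d2 e2 e1 d1 c1 b1 b2 a2 a1

The waypoints must appear in the order a4, e2, with no cell reused.
Route from a3: down 1 to a4, right 1 to b4, up 1 to b3, right 1 to c3, down 1 to c4, right 2 to e4, up 1 to e3, left 1 to d3, up 1 to d2, right 1 to e2, up 1 to e1, left 3 to b1, down 1 to b2, left 1 to a2, up 1 to a1 — 18 moves in all.
Check: order respected (a4 at step 1, e2 at step 11); 18 moves as required.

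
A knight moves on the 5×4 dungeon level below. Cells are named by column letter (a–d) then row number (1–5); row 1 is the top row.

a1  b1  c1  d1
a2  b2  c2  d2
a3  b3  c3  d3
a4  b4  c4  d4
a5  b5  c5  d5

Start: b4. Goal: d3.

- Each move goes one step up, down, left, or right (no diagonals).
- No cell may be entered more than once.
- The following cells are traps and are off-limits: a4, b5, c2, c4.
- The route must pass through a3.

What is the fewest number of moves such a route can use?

Any route passes through a3 somewhere between b4 and d3. Summing Manhattan distances along the two legs (b4 → a3 → d3) gives a lower bound of 2 + 3 = 5 moves.
The shortest route satisfying every rule uses 9 moves: b4 → b3 → a3 → a2 → a1 → b1 → c1 → d1 → d2 → d3.
The bound of 5 isn't tight here; checking systematically, no route of length 5 through 8 satisfies every constraint (on a 4-connected grid the length of any start-to-goal walk has the same parity as the Manhattan bound, so only lengths 5, 7, 9, … need checking), so 9 is the minimum.

9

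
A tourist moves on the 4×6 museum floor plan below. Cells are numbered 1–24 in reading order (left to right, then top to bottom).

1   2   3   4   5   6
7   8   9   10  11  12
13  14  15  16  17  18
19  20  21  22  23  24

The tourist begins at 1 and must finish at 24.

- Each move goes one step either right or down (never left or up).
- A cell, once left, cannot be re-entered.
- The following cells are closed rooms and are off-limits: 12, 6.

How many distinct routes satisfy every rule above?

50

A right/down-only route from 1 to 24 makes exactly 3 down-moves and 5 right-moves in some order.
With no other constraints that would be C(8,3) = 56 routes.
Subtract routes through each blocked cell (inclusion–exclusion for overlaps): − through 6: 1 − through 12: 6 + through 6&12: 1 → 50.
That gives 50 routes.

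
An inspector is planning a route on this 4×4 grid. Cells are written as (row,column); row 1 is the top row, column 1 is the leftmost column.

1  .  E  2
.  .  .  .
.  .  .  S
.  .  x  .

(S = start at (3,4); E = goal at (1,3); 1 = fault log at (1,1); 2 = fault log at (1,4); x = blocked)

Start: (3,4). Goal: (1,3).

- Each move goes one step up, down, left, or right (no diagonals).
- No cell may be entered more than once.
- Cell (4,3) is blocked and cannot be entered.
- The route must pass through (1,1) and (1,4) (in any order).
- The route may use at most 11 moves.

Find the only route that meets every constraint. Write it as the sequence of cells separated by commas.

The 11-move cap with required stops at (1,1), (1,4) leaves no slack for detours.
Route from (3,4): 3× left (reaching (3,1)), 2× up (reaching (1,1)), right to (1,2), down to (2,2), 2× right (reaching (2,4)), up to (1,4), left to (1,3) — 11 moves in all.
Check: all required cells visited; 11 ≤ 11 moves.

(3,4), (3,3), (3,2), (3,1), (2,1), (1,1), (1,2), (2,2), (2,3), (2,4), (1,4), (1,3)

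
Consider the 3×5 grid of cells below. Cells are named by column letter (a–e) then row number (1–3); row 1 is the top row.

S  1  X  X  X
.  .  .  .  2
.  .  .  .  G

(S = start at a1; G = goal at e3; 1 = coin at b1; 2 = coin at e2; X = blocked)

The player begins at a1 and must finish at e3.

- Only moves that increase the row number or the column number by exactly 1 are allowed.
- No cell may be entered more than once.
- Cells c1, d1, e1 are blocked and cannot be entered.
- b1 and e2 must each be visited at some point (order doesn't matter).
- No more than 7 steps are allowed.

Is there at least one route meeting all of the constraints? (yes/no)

One route that works: a1 → b1 → b2 → c2 → d2 → e2 → e3.

yes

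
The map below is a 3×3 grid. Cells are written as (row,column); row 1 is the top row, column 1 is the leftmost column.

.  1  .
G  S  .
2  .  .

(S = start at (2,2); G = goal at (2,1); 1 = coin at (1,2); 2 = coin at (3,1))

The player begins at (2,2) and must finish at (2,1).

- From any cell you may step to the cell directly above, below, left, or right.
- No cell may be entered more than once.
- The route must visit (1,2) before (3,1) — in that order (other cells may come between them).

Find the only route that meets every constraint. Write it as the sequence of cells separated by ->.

(2,2) -> (1,2) -> (1,3) -> (2,3) -> (3,3) -> (3,2) -> (3,1) -> (2,1)

The waypoints must appear in the order (1,2), (3,1), with no cell reused.
Route from (2,2): up 1 to (1,2), right 1 to (1,3), down 2 to (3,3), left 2 to (3,1), up 1 to (2,1) — 7 moves in all.
Check: order respected (1 at step 1, 2 at step 6).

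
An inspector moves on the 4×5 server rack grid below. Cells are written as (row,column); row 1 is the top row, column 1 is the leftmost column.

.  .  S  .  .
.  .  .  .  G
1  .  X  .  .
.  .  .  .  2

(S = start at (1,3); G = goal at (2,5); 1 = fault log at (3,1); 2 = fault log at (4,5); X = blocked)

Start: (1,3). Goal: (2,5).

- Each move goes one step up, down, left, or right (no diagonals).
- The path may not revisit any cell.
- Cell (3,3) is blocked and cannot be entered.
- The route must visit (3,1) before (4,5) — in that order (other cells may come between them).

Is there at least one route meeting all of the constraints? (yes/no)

One route that works: (1,3) → (2,3) → (2,2) → (3,2) → (3,1) → (4,1) → (4,2) → (4,3) → (4,4) → (4,5) → (3,5) → (2,5).

yes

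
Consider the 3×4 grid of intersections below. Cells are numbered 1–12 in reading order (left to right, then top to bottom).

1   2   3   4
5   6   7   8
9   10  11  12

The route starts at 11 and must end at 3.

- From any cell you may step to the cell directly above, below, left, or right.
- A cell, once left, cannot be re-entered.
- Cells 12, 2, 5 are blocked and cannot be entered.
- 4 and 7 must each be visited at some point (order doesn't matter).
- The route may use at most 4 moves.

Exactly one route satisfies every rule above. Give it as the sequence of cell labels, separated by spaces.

11 7 8 4 3

The budget equals the shortest possible length, so every move has to be on a shortest route through the required cells.
Route from 11: up 1 to 7, right 1 to 8, up 1 to 4, left 1 to 3 — 4 moves in all.
Check: all required cells visited; 4 ≤ 4 moves.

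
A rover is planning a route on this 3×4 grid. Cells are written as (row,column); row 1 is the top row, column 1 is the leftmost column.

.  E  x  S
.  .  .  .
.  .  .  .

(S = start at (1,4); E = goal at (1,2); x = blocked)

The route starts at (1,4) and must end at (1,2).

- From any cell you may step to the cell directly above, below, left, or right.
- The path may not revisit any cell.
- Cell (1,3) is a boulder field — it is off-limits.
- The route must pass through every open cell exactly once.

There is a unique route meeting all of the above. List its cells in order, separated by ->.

Need to visit all 11 open cells exactly once, starting at (1,4) and ending at (1,2).
Cell (3,4) has only two open neighbours ((2,4) and (3,3)), so the path must pass straight through it: one of those is the cell it's entered from and the other is where it exits.
Route from (1,4): down 2 to (3,4), left 1 to (3,3), up 1 to (2,3), left 1 to (2,2), down 1 to (3,2), left 1 to (3,1), up 2 to (1,1), right 1 to (1,2) — 10 moves in all.
Check: all 11 open cells covered.

(1,4) -> (2,4) -> (3,4) -> (3,3) -> (2,3) -> (2,2) -> (3,2) -> (3,1) -> (2,1) -> (1,1) -> (1,2)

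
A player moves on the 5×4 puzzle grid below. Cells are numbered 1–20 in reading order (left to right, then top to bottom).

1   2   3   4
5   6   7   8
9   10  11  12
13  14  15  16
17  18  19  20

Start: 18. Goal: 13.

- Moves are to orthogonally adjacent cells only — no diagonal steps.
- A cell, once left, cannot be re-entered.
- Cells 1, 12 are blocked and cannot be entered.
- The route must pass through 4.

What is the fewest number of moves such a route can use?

Any route passes through 4 somewhere between 18 and 13. Summing Manhattan distances along the two legs (18 → 4 → 13) gives a lower bound of 6 + 6 = 12 moves.
A route of 12 moves achieves this: 18 → 14 → 10 → 11 → 7 → 8 → 4 → 3 → 2 → 6 → 5 → 9 → 13.
Since 12 matches the lower bound, it is optimal.

12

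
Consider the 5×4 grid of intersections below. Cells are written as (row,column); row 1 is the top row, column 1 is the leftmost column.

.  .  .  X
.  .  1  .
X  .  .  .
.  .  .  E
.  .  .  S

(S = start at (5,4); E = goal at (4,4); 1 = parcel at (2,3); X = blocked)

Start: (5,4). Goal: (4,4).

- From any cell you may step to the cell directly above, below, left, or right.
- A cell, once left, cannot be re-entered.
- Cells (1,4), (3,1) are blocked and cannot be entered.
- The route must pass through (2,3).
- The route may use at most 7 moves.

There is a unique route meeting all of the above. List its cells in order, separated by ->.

The budget equals the shortest possible length, so every move has to be on a shortest route through the required cells.
Route from (5,4): left to (5,3), 3× up (reaching (2,3)), right to (2,4), 2× down (reaching (4,4)) — 7 moves in all.
Check: all required cells visited; 7 ≤ 7 moves.

(5,4) -> (5,3) -> (4,3) -> (3,3) -> (2,3) -> (2,4) -> (3,4) -> (4,4)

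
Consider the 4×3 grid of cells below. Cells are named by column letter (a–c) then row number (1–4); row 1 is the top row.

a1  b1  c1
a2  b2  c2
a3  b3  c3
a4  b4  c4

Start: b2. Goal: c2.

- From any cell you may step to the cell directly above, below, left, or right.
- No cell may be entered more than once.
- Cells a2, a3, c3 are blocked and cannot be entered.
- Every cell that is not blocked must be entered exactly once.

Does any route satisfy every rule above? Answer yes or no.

no

Cell a1 has only one open neighbour but is neither the start nor the goal, so a Hamiltonian route would have to both enter and leave it through the same neighbour — impossible without revisiting.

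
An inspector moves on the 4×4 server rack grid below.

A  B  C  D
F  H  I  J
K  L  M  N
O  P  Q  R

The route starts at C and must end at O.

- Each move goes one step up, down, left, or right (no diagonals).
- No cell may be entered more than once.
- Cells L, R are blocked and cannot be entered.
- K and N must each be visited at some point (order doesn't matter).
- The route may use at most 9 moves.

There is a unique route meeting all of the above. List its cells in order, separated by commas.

C, D, J, N, M, I, H, F, K, O

The budget equals the shortest possible length, so every move has to be on a shortest route through the required cells.
Route from C: right 1 to D, down 2 to N, left 1 to M, up 1 to I, left 2 to F, down 2 to O — 9 moves in all.
Check: all required cells visited; 9 ≤ 9 moves.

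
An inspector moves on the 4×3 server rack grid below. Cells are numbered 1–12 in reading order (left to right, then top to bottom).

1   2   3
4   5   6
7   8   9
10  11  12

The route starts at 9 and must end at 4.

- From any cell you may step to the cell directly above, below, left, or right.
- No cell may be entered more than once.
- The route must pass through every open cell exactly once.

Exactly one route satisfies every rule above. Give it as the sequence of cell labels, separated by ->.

Need to visit all 12 open cells exactly once, starting at 9 and ending at 4.
Cell 12 has only two open neighbours (9 and 11), so the path must pass straight through it: one of those is the cell it's entered from and the other is where it exits.
Route from 9: down to 12, 2× left (reaching 10), up to 7, right to 8, up to 5, right to 6, up to 3, 2× left (reaching 1), down to 4 — 11 moves in all.
Check: all 12 open cells covered.

9 -> 12 -> 11 -> 10 -> 7 -> 8 -> 5 -> 6 -> 3 -> 2 -> 1 -> 4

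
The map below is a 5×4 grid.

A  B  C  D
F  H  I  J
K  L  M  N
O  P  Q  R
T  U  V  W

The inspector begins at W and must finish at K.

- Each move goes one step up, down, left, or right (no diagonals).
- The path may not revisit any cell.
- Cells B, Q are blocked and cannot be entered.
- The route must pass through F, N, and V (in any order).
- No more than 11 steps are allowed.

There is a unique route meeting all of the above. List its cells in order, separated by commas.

The budget equals the shortest possible length, so every move has to be on a shortest route through the required cells.
Route from W: 2× left (reaching U), 2× up (reaching L), 2× right (reaching N), up to J, 3× left (reaching F), down to K — 11 moves in all.
Check: all required cells visited; 11 ≤ 11 moves.

W, V, U, P, L, M, N, J, I, H, F, K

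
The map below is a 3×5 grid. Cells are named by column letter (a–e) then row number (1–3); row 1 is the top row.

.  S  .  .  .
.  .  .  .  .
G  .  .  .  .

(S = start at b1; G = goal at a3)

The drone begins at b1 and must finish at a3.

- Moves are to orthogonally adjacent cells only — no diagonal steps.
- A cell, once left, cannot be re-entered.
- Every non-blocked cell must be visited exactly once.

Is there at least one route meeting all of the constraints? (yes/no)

no

Colour the cells like a checkerboard: each orthogonal step flips colour, so a Hamiltonian route alternates colours. Here there are 8 cells of one colour and 7 of the other, with start on the opposite colour to the goal — the counts and endpoints can't be arranged into an alternating sequence of length 15, so no Hamiltonian route exists.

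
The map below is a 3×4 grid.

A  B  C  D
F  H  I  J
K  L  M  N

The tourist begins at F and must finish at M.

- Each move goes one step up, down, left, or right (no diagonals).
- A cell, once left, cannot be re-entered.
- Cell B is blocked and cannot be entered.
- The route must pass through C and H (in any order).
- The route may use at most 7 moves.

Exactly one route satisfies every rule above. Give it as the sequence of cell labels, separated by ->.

The budget equals the shortest possible length, so every move has to be on a shortest route through the required cells.
Route from F: 2× right (reaching I), up to C, right to D, 2× down (reaching N), left to M — 7 moves in all.
Check: all required cells visited; 7 ≤ 7 moves.

F -> H -> I -> C -> D -> J -> N -> M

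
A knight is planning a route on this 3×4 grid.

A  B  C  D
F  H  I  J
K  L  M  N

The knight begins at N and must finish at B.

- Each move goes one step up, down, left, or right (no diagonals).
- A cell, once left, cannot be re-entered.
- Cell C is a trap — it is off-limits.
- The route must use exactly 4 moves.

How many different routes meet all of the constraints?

Need simple routes of exactly 4 moves from N to B (Manhattan distance 4, so 0 moves are spent on a detour and 0 undoing it).
Enumerating: N J I H B | N M I H B | N M L H B.
That gives 3 routes.

3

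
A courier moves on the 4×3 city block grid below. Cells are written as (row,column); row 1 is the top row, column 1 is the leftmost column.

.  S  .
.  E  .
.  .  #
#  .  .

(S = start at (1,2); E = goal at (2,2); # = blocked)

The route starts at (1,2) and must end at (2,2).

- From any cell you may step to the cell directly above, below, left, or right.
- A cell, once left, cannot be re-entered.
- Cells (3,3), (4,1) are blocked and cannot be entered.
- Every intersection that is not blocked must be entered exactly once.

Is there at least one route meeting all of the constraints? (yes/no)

no

Cell (4,3) has only one open neighbour but is neither the start nor the goal, so a Hamiltonian route would have to both enter and leave it through the same neighbour — impossible without revisiting.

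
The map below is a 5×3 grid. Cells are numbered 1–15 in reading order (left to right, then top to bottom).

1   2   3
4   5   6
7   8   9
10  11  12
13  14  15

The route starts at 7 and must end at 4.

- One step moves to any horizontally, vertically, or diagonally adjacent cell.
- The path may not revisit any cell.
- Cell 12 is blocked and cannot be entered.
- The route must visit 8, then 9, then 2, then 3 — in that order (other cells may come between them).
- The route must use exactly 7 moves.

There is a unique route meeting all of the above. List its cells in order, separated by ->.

The waypoints must appear in the order 8, 9, 2, 3, with no cell reused.
Route from 7: right 2 to 9, up 1 to 6, up-left 1 to 2, right 1 to 3, down-left 1 to 5, left 1 to 4 — 7 moves in all.
Check: order respected (8 at step 1, 9 at step 2, 2 at step 4, 3 at step 5); 7 moves as required.

7 -> 8 -> 9 -> 6 -> 2 -> 3 -> 5 -> 4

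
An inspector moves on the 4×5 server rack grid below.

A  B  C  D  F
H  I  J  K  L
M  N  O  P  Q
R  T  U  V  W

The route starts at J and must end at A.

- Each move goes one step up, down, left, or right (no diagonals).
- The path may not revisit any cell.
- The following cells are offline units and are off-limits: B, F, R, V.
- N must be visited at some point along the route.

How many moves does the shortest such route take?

5

Any route passes through N somewhere between J and A. Summing Manhattan distances along the two legs (J → N → A) gives a lower bound of 2 + 3 = 5 moves.
A route of 5 moves achieves this: J → O → N → I → H → A.
Since 5 matches the lower bound, it is optimal.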